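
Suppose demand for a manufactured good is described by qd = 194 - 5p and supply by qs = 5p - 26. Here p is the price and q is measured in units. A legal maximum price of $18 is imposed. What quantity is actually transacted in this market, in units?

64

Setting quantity demanded equal to quantity supplied, 194 - 5p = 5p - 26, gives p* = 22 and q* = 84.
Since 18 < 22, the ceiling is binding.
At p = 18: qd = 194 - 5·18 = 104 and qs = 5·18 - 26 = 64.
The quantity actually transacted is the short side, supply: 64.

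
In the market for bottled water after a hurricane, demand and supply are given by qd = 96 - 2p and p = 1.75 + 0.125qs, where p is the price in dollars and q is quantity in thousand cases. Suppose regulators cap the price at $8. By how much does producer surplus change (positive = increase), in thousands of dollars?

-186

Rearranging supply gives qs = 8p - 14. Equilibrium: 96 - 2p = 8p - 14, so 110 = 10p and p* = 11, q* = 74.
Because the ceiling (8) lies below the market-clearing price, it is binding.
At p = 8: qd = 96 - 2·8 = 80 and qs = 8·8 - 14 = 50.
Producer surplus without the control is ½ · (11 - 1.75) · 74 = 342.25.
With the ceiling, producers sell 50 units at 8, so PS = ½ · (8 - 1.75) · 50 = 156.25.
Change in producer surplus = 156.25 - 342.25 = -186.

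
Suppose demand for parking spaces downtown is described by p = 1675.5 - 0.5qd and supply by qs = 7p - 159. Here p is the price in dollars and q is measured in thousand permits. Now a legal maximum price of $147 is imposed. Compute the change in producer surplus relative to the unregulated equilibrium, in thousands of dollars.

Rearranging demand gives qd = 3351 - 2p. Setting quantity demanded equal to quantity supplied, 3351 - 2p = 7p - 159, gives p* = 390 and q* = 2571.
Because the ceiling (147) lies below the market-clearing price, it is binding.
At p = 147: qd = 3351 - 2·147 = 3057 and qs = 7·147 - 159 = 870.
Producer surplus without the control is ½ · (390 - 159/7) · 2571 = 6610041/14.
With the ceiling, producers sell 870 units at 147, so PS = ½ · (147 - 159/7) · 870 = 378450/7.
Change in producer surplus = 378450/7 - 6610041/14 = -418081.5.

-418081.5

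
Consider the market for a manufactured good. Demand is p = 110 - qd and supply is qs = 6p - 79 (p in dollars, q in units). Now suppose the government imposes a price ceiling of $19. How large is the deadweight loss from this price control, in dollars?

Rearranging demand gives qd = 110 - p. Equilibrium: 110 - p = 6p - 79, so 189 = 7p and p* = 27, q* = 83.
The ceiling of 19 is below the equilibrium price 27, so it binds.
At p = 19: qd = 110 - 19 = 91 and qs = 6·19 - 79 = 35.
Quantity traded falls to 35. At q = 35 the demand price is 110 - 35 = 75 and the supply price is (79 + 35)/6 = 19.
Deadweight loss = ½ · (75 - 19) · (83 - 35) = ½ · 56 · 48 = 1344.

1344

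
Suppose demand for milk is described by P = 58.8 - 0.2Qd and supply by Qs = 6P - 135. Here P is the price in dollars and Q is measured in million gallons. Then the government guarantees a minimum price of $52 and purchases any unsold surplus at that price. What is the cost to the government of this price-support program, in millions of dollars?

Rearranging demand gives Qd = 294 - 5P. In a free market, 294 - 5P = 6P - 135 gives the equilibrium P* = 39, Q* = 99.
The floor of 52 is above the equilibrium price 39, so it binds.
At P = 52: Qd = 294 - 5·52 = 34 and Qs = 6·52 - 135 = 177.
Surplus = Qs - Qd = 143.
Government expenditure = surplus × support price = 143 × 52 = 7436.

7436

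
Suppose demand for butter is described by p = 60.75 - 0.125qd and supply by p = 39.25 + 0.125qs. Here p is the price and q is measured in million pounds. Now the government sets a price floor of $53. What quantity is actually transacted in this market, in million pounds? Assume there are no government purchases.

Rearranging demand gives qd = 486 - 8p; rearranging supply gives qs = 8p - 314. In a free market, 486 - 8p = 8p - 314 gives the equilibrium p* = 50, q* = 86.
Since 53 > 50, the floor is binding.
At p = 53: qd = 486 - 8·53 = 62 and qs = 8·53 - 314 = 110.
The quantity actually transacted is the short side, demand: 62.

62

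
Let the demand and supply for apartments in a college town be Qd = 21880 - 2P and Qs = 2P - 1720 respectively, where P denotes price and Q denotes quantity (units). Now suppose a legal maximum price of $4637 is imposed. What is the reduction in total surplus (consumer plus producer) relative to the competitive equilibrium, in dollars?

3190338

Equilibrium: 21880 - 2P = 2P - 1720, so 23600 = 4P and P* = 5900, Q* = 10080.
Because the ceiling (4637) lies below the market-clearing price, it is binding.
At P = 4637: Qd = 21880 - 2·4637 = 12606 and Qs = 2·4637 - 1720 = 7554.
Quantity traded falls to 7554. At Q = 7554 the demand price is (21880 - 7554)/2 = 7163 and the supply price is (1720 + 7554)/2 = 4637.
Deadweight loss = ½ · (7163 - 4637) · (10080 - 7554) = ½ · 2526 · 2526 = 3190338.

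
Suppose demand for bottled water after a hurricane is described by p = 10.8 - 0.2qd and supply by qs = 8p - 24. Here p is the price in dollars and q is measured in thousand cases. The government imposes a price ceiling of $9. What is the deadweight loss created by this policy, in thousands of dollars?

0

Rearranging demand gives qd = 54 - 5p. Setting quantity demanded equal to quantity supplied, 54 - 5p = 8p - 24, gives p* = 6 and q* = 24.
The ceiling of 9 is above the equilibrium price 6, so it is not binding; the market clears at p* = 6, q* = 24.
Since the control does not bind, no trades are prevented and deadweight loss is zero.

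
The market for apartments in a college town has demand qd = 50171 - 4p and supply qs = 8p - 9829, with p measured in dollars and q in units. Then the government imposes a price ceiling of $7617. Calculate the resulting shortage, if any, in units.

Setting quantity demanded equal to quantity supplied, 50171 - 4p = 8p - 9829, gives p* = 5000 and q* = 30171.
Since 7617 is above p* = 5000, the ceiling does not bind and the free-market outcome prevails.
Since the control does not bind, there is no shortage.

0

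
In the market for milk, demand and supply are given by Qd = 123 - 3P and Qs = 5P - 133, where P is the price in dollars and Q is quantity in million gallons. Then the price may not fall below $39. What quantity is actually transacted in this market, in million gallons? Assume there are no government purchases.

In a free market, 123 - 3P = 5P - 133 gives the equilibrium P* = 32, Q* = 27.
The floor of 39 is above the equilibrium price 32, so it binds.
At P = 39: Qd = 123 - 3·39 = 6 and Qs = 5·39 - 133 = 62.
The quantity actually transacted is the short side, demand: 6.

6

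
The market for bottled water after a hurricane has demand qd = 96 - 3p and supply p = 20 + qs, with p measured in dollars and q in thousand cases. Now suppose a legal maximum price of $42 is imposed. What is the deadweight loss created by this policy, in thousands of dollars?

Rearranging supply gives qs = p - 20. Setting quantity demanded equal to quantity supplied, 96 - 3p = p - 20, gives p* = 29 and q* = 9.
The ceiling of 42 is above the equilibrium price 29, so it is not binding; the market clears at p* = 29, q* = 9.
Since the control does not bind, no trades are prevented and deadweight loss is zero.

0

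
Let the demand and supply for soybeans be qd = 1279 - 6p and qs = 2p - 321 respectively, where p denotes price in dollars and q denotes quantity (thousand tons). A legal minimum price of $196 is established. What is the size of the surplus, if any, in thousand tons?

0

Setting quantity demanded equal to quantity supplied, 1279 - 6p = 2p - 321, gives p* = 200 and q* = 79.
The floor of 196 is below the equilibrium price 200, so it is not binding; the market clears at p* = 200, q* = 79.
Since the control does not bind, there is no surplus.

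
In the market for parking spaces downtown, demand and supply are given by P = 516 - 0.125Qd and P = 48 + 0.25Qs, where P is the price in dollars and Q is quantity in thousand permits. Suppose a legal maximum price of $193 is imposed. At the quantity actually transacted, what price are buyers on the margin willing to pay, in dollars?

Rearranging demand gives Qd = 4128 - 8P; rearranging supply gives Qs = 4P - 192. In a free market, 4128 - 8P = 4P - 192 gives the equilibrium P* = 360, Q* = 1248.
Because the ceiling (193) lies below the market-clearing price, it is binding.
At P = 193: Qd = 4128 - 8·193 = 2584 and Qs = 4·193 - 192 = 580.
Only 580 units reach the market. On the demand curve, the marginal buyer's willingness to pay at Q = 580 is (4128 - 580)/8 = 443.5.

443.5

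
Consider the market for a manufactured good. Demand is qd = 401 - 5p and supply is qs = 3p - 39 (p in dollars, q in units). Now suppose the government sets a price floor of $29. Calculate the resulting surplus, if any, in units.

Equilibrium: 401 - 5p = 3p - 39, so 440 = 8p and p* = 55, q* = 126.
The floor of 29 is below the equilibrium price 55, so it is not binding; the market clears at p* = 55, q* = 126.
Since the control does not bind, there is no surplus.

0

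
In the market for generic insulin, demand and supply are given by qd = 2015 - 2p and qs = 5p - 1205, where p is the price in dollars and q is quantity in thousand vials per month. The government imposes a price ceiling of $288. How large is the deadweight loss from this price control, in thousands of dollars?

In a free market, 2015 - 2p = 5p - 1205 gives the equilibrium p* = 460, q* = 1095.
Because the ceiling (288) lies below the market-clearing price, it is binding.
At p = 288: qd = 2015 - 2·288 = 1439 and qs = 5·288 - 1205 = 235.
Quantity traded falls to 235. At q = 235 the demand price is (2015 - 235)/2 = 890 and the supply price is (1205 + 235)/5 = 288.
Deadweight loss = ½ · (890 - 288) · (1095 - 235) = ½ · 602 · 860 = 258860.

258860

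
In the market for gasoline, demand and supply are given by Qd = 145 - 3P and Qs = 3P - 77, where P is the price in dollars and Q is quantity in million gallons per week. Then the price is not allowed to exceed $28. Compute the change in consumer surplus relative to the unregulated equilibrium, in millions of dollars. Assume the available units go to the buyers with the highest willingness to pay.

-58.5

Equilibrium: 145 - 3P = 3P - 77, so 222 = 6P and P* = 37, Q* = 34.
The ceiling of 28 is below the equilibrium price 37, so it binds.
At P = 28: Qd = 145 - 3·28 = 61 and Qs = 3·28 - 77 = 7.
Consumer surplus without the control is ½ · (145/3 - 37) · 34 = 578/3.
With the ceiling, 7 units are sold at 28 (assume they go to the highest-value buyers). The demand price at Q = 7 is 46, so CS = ½ · [(145/3 - 28) + (46 - 28)] · 7 = 805/6.
Change in consumer surplus = 805/6 - 578/3 = -58.5.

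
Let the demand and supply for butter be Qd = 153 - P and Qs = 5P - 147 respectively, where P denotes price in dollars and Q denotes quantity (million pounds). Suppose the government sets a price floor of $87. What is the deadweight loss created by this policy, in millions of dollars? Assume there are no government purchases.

Equilibrium: 153 - P = 5P - 147, so 300 = 6P and P* = 50, Q* = 103.
The floor of 87 is above the equilibrium price 50, so it binds.
At P = 87: Qd = 153 - 87 = 66 and Qs = 5·87 - 147 = 288.
Quantity traded falls to 66. At Q = 66 the demand price is 153 - 66 = 87 and the supply price is (147 + 66)/5 = 42.6.
Deadweight loss = ½ · (87 - 42.6) · (103 - 66) = ½ · 44.4 · 37 = 821.4.

821.4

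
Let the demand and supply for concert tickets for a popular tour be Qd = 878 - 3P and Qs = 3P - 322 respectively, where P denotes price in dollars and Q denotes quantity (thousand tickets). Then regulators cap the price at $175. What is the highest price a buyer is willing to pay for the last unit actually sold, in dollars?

Without the control the market clears where 878 - 3P = 3P - 322, i.e. P* = 200 and Q* = 278.
The ceiling of 175 is below the equilibrium price 200, so it binds.
At P = 175: Qd = 878 - 3·175 = 353 and Qs = 3·175 - 322 = 203.
Only 203 units reach the market. On the demand curve, the marginal buyer's willingness to pay at Q = 203 is (878 - 203)/3 = 225.

225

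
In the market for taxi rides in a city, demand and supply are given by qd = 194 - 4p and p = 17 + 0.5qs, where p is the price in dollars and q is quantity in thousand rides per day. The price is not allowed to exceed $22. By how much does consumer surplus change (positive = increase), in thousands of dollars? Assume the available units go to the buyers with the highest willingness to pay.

32

Rearranging supply gives qs = 2p - 34. Equilibrium: 194 - 4p = 2p - 34, so 228 = 6p and p* = 38, q* = 42.
The ceiling of 22 is below the equilibrium price 38, so it binds.
At p = 22: qd = 194 - 4·22 = 106 and qs = 2·22 - 34 = 10.
Consumer surplus without the control is ½ · (48.5 - 38) · 42 = 220.5.
With the ceiling, 10 units are sold at 22 (assume they go to the highest-value buyers). The demand price at q = 10 is 46, so CS = ½ · [(48.5 - 22) + (46 - 22)] · 10 = 252.5.
Change in consumer surplus = 252.5 - 220.5 = 32.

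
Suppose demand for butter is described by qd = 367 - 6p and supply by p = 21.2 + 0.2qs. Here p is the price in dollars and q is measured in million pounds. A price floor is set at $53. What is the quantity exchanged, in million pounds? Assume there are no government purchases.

Rearranging supply gives qs = 5p - 106. Equilibrium: 367 - 6p = 5p - 106, so 473 = 11p and p* = 43, q* = 109.
Since 53 > 43, the floor is binding.
At p = 53: qd = 367 - 6·53 = 49 and qs = 5·53 - 106 = 159.
The quantity actually transacted is the short side, demand: 49.

49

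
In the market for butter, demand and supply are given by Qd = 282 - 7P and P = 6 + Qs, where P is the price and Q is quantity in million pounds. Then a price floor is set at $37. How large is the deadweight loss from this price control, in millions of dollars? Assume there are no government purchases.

Rearranging supply gives Qs = P - 6. Equilibrium: 282 - 7P = P - 6, so 288 = 8P and P* = 36, Q* = 30.
Since 37 > 36, the floor is binding.
At P = 37: Qd = 282 - 7·37 = 23 and Qs = 37 - 6 = 31.
Quantity traded falls to 23. At Q = 23 the demand price is (282 - 23)/7 = 37 and the supply price is 6 + 23 = 29.
Deadweight loss = ½ · (37 - 29) · (30 - 23) = ½ · 8 · 7 = 28.

28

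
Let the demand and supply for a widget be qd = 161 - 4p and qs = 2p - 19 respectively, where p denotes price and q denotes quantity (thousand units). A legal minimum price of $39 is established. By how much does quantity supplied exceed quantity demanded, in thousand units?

54

In a free market, 161 - 4p = 2p - 19 gives the equilibrium p* = 30, q* = 41.
The floor of 39 is above the equilibrium price 30, so it binds.
At p = 39: qd = 161 - 4·39 = 5 and qs = 2·39 - 19 = 59.
Surplus = qs - qd = 59 - 5 = 54.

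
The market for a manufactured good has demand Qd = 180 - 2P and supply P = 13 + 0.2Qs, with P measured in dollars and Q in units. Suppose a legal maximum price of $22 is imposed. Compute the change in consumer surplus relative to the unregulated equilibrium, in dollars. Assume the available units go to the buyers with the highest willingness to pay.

-471.25

Rearranging supply gives Qs = 5P - 65. Without the control the market clears where 180 - 2P = 5P - 65, i.e. P* = 35 and Q* = 110.
The ceiling of 22 is below the equilibrium price 35, so it binds.
At P = 22: Qd = 180 - 2·22 = 136 and Qs = 5·22 - 65 = 45.
Consumer surplus without the control is ½ · (90 - 35) · 110 = 3025.
With the ceiling, 45 units are sold at 22 (assume they go to the highest-value buyers). The demand price at Q = 45 is 67.5, so CS = ½ · [(90 - 22) + (67.5 - 22)] · 45 = 2553.75.
Change in consumer surplus = 2553.75 - 3025 = -471.25.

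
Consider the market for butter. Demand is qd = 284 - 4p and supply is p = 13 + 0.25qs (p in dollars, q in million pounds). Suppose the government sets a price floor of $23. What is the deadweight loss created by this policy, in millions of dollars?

0

Rearranging supply gives qs = 4p - 52. In a free market, 284 - 4p = 4p - 52 gives the equilibrium p* = 42, q* = 116.
Since 23 is below p* = 42, the floor does not bind and the free-market outcome prevails.
Since the control does not bind, no trades are prevented and deadweight loss is zero.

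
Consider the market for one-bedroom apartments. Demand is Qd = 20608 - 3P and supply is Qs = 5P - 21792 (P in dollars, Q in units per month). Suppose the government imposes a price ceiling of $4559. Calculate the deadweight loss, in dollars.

Equilibrium: 20608 - 3P = 5P - 21792, so 42400 = 8P and P* = 5300, Q* = 4708.
Since 4559 < 5300, the ceiling is binding.
At P = 4559: Qd = 20608 - 3·4559 = 6931 and Qs = 5·4559 - 21792 = 1003.
Quantity traded falls to 1003. At Q = 1003 the demand price is (20608 - 1003)/3 = 6535 and the supply price is (21792 + 1003)/5 = 4559.
Deadweight loss = ½ · (6535 - 4559) · (4708 - 1003) = ½ · 1976 · 3705 = 3660540.

3660540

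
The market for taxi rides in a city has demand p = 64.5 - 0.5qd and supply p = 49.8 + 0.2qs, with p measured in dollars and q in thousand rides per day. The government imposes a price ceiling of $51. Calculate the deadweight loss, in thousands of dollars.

78.75

Rearranging demand gives qd = 129 - 2p; rearranging supply gives qs = 5p - 249. In a free market, 129 - 2p = 5p - 249 gives the equilibrium p* = 54, q* = 21.
Because the ceiling (51) lies below the market-clearing price, it is binding.
At p = 51: qd = 129 - 2·51 = 27 and qs = 5·51 - 249 = 6.
Quantity traded falls to 6. At q = 6 the demand price is (129 - 6)/2 = 61.5 and the supply price is (249 + 6)/5 = 51.
Deadweight loss = ½ · (61.5 - 51) · (21 - 6) = ½ · 10.5 · 15 = 78.75.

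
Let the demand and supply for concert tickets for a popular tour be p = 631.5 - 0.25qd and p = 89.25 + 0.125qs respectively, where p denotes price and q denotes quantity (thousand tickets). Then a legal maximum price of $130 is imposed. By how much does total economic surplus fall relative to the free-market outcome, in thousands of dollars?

235200

Rearranging demand gives qd = 2526 - 4p; rearranging supply gives qs = 8p - 714. Without the control the market clears where 2526 - 4p = 8p - 714, i.e. p* = 270 and q* = 1446.
Because the ceiling (130) lies below the market-clearing price, it is binding.
At p = 130: qd = 2526 - 4·130 = 2006 and qs = 8·130 - 714 = 326.
Quantity traded falls to 326. At q = 326 the demand price is (2526 - 326)/4 = 550 and the supply price is (714 + 326)/8 = 130.
Deadweight loss = ½ · (550 - 130) · (1446 - 326) = ½ · 420 · 1120 = 235200.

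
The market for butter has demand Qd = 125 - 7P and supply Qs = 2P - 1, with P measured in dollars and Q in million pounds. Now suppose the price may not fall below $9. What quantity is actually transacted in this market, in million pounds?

Setting quantity demanded equal to quantity supplied, 125 - 7P = 2P - 1, gives P* = 14 and Q* = 27.
The floor of 9 is below the equilibrium price 14, so it is not binding; the market clears at P* = 14, Q* = 27.

27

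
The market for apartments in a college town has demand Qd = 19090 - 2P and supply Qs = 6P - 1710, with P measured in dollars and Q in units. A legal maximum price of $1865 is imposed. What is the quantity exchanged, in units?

9480

In a free market, 19090 - 2P = 6P - 1710 gives the equilibrium P* = 2600, Q* = 13890.
The ceiling of 1865 is below the equilibrium price 2600, so it binds.
At P = 1865: Qd = 19090 - 2·1865 = 15360 and Qs = 6·1865 - 1710 = 9480.
The quantity actually transacted is the short side, supply: 9480.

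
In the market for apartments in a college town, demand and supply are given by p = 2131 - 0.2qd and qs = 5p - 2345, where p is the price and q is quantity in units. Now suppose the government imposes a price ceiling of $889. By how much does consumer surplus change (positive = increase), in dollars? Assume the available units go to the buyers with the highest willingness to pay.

440797.5

Rearranging demand gives qd = 10655 - 5p. Setting quantity demanded equal to quantity supplied, 10655 - 5p = 5p - 2345, gives p* = 1300 and q* = 4155.
The ceiling of 889 is below the equilibrium price 1300, so it binds.
At p = 889: qd = 10655 - 5·889 = 6210 and qs = 5·889 - 2345 = 2100.
Consumer surplus without the control is ½ · (2131 - 1300) · 4155 = 1726402.5.
With the ceiling, 2100 units are sold at 889 (assume they go to the highest-value buyers). The demand price at q = 2100 is 1711, so CS = ½ · [(2131 - 889) + (1711 - 889)] · 2100 = 2167200.
Change in consumer surplus = 2167200 - 1726402.5 = 440797.5.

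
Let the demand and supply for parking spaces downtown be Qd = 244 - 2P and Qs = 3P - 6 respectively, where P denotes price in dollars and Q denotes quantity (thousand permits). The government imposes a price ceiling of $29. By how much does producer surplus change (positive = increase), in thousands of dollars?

-2362.5

Without the control the market clears where 244 - 2P = 3P - 6, i.e. P* = 50 and Q* = 144.
The ceiling of 29 is below the equilibrium price 50, so it binds.
At P = 29: Qd = 244 - 2·29 = 186 and Qs = 3·29 - 6 = 81.
Producer surplus without the control is ½ · (50 - 2) · 144 = 3456.
With the ceiling, producers sell 81 units at 29, so PS = ½ · (29 - 2) · 81 = 1093.5.
Change in producer surplus = 1093.5 - 3456 = -2362.5.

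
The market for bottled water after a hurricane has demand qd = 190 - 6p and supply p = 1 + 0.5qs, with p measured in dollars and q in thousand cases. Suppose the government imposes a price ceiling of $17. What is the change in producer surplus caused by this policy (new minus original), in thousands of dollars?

-273

Rearranging supply gives qs = 2p - 2. Equilibrium: 190 - 6p = 2p - 2, so 192 = 8p and p* = 24, q* = 46.
Because the ceiling (17) lies below the market-clearing price, it is binding.
At p = 17: qd = 190 - 6·17 = 88 and qs = 2·17 - 2 = 32.
Producer surplus without the control is ½ · (24 - 1) · 46 = 529.
With the ceiling, producers sell 32 units at 17, so PS = ½ · (17 - 1) · 32 = 256.
Change in producer surplus = 256 - 529 = -273.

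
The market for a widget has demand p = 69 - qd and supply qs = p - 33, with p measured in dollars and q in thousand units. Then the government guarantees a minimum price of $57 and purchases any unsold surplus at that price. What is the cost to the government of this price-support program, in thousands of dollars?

Rearranging demand gives qd = 69 - p. Equilibrium: 69 - p = p - 33, so 102 = 2p and p* = 51, q* = 18.
Since 57 > 51, the floor is binding.
At p = 57: qd = 69 - 57 = 12 and qs = 57 - 33 = 24.
Surplus = qs - qd = 12.
Government expenditure = surplus × support price = 12 × 57 = 684.

684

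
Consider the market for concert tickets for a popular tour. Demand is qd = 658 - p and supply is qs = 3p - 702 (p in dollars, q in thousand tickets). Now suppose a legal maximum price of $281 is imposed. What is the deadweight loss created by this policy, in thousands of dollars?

Without the control the market clears where 658 - p = 3p - 702, i.e. p* = 340 and q* = 318.
Since 281 < 340, the ceiling is binding.
At p = 281: qd = 658 - 281 = 377 and qs = 3·281 - 702 = 141.
Quantity traded falls to 141. At q = 141 the demand price is 658 - 141 = 517 and the supply price is (702 + 141)/3 = 281.
Deadweight loss = ½ · (517 - 281) · (318 - 141) = ½ · 236 · 177 = 20886.

20886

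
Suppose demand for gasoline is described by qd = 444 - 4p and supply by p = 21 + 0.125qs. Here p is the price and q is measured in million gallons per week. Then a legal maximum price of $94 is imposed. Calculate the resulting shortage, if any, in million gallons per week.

Rearranging supply gives qs = 8p - 168. Without the control the market clears where 444 - 4p = 8p - 168, i.e. p* = 51 and q* = 240.
The ceiling of 94 is above the equilibrium price 51, so it is not binding; the market clears at p* = 51, q* = 240.
Since the control does not bind, there is no shortage.

0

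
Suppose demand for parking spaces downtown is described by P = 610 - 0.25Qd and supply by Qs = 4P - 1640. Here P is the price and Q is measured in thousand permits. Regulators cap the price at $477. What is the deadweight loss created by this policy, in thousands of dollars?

Rearranging demand gives Qd = 2440 - 4P. Setting quantity demanded equal to quantity supplied, 2440 - 4P = 4P - 1640, gives P* = 510 and Q* = 400.
Because the ceiling (477) lies below the market-clearing price, it is binding.
At P = 477: Qd = 2440 - 4·477 = 532 and Qs = 4·477 - 1640 = 268.
Quantity traded falls to 268. At Q = 268 the demand price is (2440 - 268)/4 = 543 and the supply price is (1640 + 268)/4 = 477.
Deadweight loss = ½ · (543 - 477) · (400 - 268) = ½ · 66 · 132 = 4356.

4356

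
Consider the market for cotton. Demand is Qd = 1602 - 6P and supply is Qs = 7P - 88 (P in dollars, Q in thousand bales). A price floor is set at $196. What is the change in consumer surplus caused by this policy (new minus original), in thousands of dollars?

Setting quantity demanded equal to quantity supplied, 1602 - 6P = 7P - 88, gives P* = 130 and Q* = 822.
Since 196 > 130, the floor is binding.
At P = 196: Qd = 1602 - 6·196 = 426 and Qs = 7·196 - 88 = 1284.
Consumer surplus without the control is ½ · (267 - 130) · 822 = 56307.
With the floor, consumers buy 426 units at 196, so CS = ½ · (267 - 196) · 426 = 15123.
Change in consumer surplus = 15123 - 56307 = -41184.

-41184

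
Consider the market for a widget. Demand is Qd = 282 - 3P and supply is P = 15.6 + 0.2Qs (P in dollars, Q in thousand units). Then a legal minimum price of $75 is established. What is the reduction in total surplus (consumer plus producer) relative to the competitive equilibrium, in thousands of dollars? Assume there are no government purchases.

2160

Rearranging supply gives Qs = 5P - 78. Setting quantity demanded equal to quantity supplied, 282 - 3P = 5P - 78, gives P* = 45 and Q* = 147.
Since 75 > 45, the floor is binding.
At P = 75: Qd = 282 - 3·75 = 57 and Qs = 5·75 - 78 = 297.
Quantity traded falls to 57. At Q = 57 the demand price is (282 - 57)/3 = 75 and the supply price is (78 + 57)/5 = 27.
Deadweight loss = ½ · (75 - 27) · (147 - 57) = ½ · 48 · 90 = 2160.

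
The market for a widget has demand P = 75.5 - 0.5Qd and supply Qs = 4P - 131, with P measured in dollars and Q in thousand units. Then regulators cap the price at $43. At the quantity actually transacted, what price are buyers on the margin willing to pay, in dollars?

Rearranging demand gives Qd = 151 - 2P. Equilibrium: 151 - 2P = 4P - 131, so 282 = 6P and P* = 47, Q* = 57.
Since 43 < 47, the ceiling is binding.
At P = 43: Qd = 151 - 2·43 = 65 and Qs = 4·43 - 131 = 41.
Only 41 units reach the market. On the demand curve, the marginal buyer's willingness to pay at Q = 41 is (151 - 41)/2 = 55.

55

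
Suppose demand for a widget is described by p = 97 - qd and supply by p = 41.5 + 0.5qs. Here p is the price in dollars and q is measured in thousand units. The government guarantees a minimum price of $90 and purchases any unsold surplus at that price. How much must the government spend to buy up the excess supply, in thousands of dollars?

8100

Rearranging demand gives qd = 97 - p; rearranging supply gives qs = 2p - 83. Without the control the market clears where 97 - p = 2p - 83, i.e. p* = 60 and q* = 37.
Since 90 > 60, the floor is binding.
At p = 90: qd = 97 - 90 = 7 and qs = 2·90 - 83 = 97.
Surplus = qs - qd = 90.
Government expenditure = surplus × support price = 90 × 90 = 8100.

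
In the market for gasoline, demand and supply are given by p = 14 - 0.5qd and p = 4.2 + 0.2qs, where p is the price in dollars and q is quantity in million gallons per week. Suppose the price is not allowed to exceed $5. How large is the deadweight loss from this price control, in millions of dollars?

Rearranging demand gives qd = 28 - 2p; rearranging supply gives qs = 5p - 21. Equilibrium: 28 - 2p = 5p - 21, so 49 = 7p and p* = 7, q* = 14.
Because the ceiling (5) lies below the market-clearing price, it is binding.
At p = 5: qd = 28 - 2·5 = 18 and qs = 5·5 - 21 = 4.
Quantity traded falls to 4. At q = 4 the demand price is (28 - 4)/2 = 12 and the supply price is (21 + 4)/5 = 5.
Deadweight loss = ½ · (12 - 5) · (14 - 4) = ½ · 7 · 10 = 35.

35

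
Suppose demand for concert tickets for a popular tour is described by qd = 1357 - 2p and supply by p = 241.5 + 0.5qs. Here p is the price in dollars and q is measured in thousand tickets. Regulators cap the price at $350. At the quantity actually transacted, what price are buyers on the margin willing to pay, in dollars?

570

Rearranging supply gives qs = 2p - 483. Setting quantity demanded equal to quantity supplied, 1357 - 2p = 2p - 483, gives p* = 460 and q* = 437.
Since 350 < 460, the ceiling is binding.
At p = 350: qd = 1357 - 2·350 = 657 and qs = 2·350 - 483 = 217.
Only 217 units reach the market. On the demand curve, the marginal buyer's willingness to pay at q = 217 is (1357 - 217)/2 = 570.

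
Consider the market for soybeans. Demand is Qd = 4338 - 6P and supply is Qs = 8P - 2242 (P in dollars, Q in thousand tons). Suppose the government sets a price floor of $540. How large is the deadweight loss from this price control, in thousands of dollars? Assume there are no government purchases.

Equilibrium: 4338 - 6P = 8P - 2242, so 6580 = 14P and P* = 470, Q* = 1518.
Since 540 > 470, the floor is binding.
At P = 540: Qd = 4338 - 6·540 = 1098 and Qs = 8·540 - 2242 = 2078.
Quantity traded falls to 1098. At Q = 1098 the demand price is (4338 - 1098)/6 = 540 and the supply price is (2242 + 1098)/8 = 417.5.
Deadweight loss = ½ · (540 - 417.5) · (1518 - 1098) = ½ · 122.5 · 420 = 25725.

25725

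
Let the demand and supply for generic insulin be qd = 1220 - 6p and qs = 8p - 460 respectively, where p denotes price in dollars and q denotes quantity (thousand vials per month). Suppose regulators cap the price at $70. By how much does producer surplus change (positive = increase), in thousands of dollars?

-15000

Without the control the market clears where 1220 - 6p = 8p - 460, i.e. p* = 120 and q* = 500.
Since 70 < 120, the ceiling is binding.
At p = 70: qd = 1220 - 6·70 = 800 and qs = 8·70 - 460 = 100.
Producer surplus without the control is ½ · (120 - 57.5) · 500 = 15625.
With the ceiling, producers sell 100 units at 70, so PS = ½ · (70 - 57.5) · 100 = 625.
Change in producer surplus = 625 - 15625 = -15000.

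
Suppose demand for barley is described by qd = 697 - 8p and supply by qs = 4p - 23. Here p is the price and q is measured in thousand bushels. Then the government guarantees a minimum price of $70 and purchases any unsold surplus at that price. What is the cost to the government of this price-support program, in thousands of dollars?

Setting quantity demanded equal to quantity supplied, 697 - 8p = 4p - 23, gives p* = 60 and q* = 217.
Because the floor (70) lies above the market-clearing price, it is binding.
At p = 70: qd = 697 - 8·70 = 137 and qs = 4·70 - 23 = 257.
Surplus = qs - qd = 120.
Government expenditure = surplus × support price = 120 × 70 = 8400.

8400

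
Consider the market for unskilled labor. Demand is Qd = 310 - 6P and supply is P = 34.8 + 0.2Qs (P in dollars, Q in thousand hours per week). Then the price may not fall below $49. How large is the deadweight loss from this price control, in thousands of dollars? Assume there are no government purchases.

Rearranging supply gives Qs = 5P - 174. Equilibrium: 310 - 6P = 5P - 174, so 484 = 11P and P* = 44, Q* = 46.
Because the floor (49) lies above the market-clearing price, it is binding.
At P = 49: Qd = 310 - 6·49 = 16 and Qs = 5·49 - 174 = 71.
Quantity traded falls to 16. At Q = 16 the demand price is (310 - 16)/6 = 49 and the supply price is (174 + 16)/5 = 38.
Deadweight loss = ½ · (49 - 38) · (46 - 16) = ½ · 11 · 30 = 165.

165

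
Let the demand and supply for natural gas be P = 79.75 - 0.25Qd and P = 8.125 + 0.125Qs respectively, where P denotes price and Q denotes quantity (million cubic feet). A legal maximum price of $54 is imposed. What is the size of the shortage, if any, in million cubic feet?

0

Rearranging demand gives Qd = 319 - 4P; rearranging supply gives Qs = 8P - 65. Without the control the market clears where 319 - 4P = 8P - 65, i.e. P* = 32 and Q* = 191.
The ceiling of 54 is above the equilibrium price 32, so it is not binding; the market clears at P* = 32, Q* = 191.
Since the control does not bind, there is no shortage.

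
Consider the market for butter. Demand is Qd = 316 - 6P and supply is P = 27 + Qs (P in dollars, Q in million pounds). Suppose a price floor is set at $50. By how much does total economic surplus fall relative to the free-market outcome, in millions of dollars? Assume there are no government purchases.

Rearranging supply gives Qs = P - 27. Setting quantity demanded equal to quantity supplied, 316 - 6P = P - 27, gives P* = 49 and Q* = 22.
The floor of 50 is above the equilibrium price 49, so it binds.
At P = 50: Qd = 316 - 6·50 = 16 and Qs = 50 - 27 = 23.
Quantity traded falls to 16. At Q = 16 the demand price is (316 - 16)/6 = 50 and the supply price is 27 + 16 = 43.
Deadweight loss = ½ · (50 - 43) · (22 - 16) = ½ · 7 · 6 = 21.

21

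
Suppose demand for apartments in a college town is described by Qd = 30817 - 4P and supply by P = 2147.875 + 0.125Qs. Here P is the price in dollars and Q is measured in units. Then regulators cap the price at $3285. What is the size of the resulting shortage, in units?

8580

Rearranging supply gives Qs = 8P - 17183. In a free market, 30817 - 4P = 8P - 17183 gives the equilibrium P* = 4000, Q* = 14817.
Because the ceiling (3285) lies below the market-clearing price, it is binding.
At P = 3285: Qd = 30817 - 4·3285 = 17677 and Qs = 8·3285 - 17183 = 9097.
Shortage = Qd - Qs = 17677 - 9097 = 8580.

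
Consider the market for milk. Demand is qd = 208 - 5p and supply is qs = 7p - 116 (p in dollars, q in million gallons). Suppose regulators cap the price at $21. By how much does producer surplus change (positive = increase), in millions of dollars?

-312

Equilibrium: 208 - 5p = 7p - 116, so 324 = 12p and p* = 27, q* = 73.
The ceiling of 21 is below the equilibrium price 27, so it binds.
At p = 21: qd = 208 - 5·21 = 103 and qs = 7·21 - 116 = 31.
Producer surplus without the control is ½ · (27 - 116/7) · 73 = 5329/14.
With the ceiling, producers sell 31 units at 21, so PS = ½ · (21 - 116/7) · 31 = 961/14.
Change in producer surplus = 961/14 - 5329/14 = -312.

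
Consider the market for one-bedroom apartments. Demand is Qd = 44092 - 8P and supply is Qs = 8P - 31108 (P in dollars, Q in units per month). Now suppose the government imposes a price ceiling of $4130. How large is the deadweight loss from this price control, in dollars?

2599200

In a free market, 44092 - 8P = 8P - 31108 gives the equilibrium P* = 4700, Q* = 6492.
Because the ceiling (4130) lies below the market-clearing price, it is binding.
At P = 4130: Qd = 44092 - 8·4130 = 11052 and Qs = 8·4130 - 31108 = 1932.
Quantity traded falls to 1932. At Q = 1932 the demand price is (44092 - 1932)/8 = 5270 and the supply price is (31108 + 1932)/8 = 4130.
Deadweight loss = ½ · (5270 - 4130) · (6492 - 1932) = ½ · 1140 · 4560 = 2599200.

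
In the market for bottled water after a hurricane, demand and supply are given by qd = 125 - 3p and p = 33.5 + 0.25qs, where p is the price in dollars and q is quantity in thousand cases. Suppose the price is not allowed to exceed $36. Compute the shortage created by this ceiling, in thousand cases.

7

Rearranging supply gives qs = 4p - 134. Setting quantity demanded equal to quantity supplied, 125 - 3p = 4p - 134, gives p* = 37 and q* = 14.
Since 36 < 37, the ceiling is binding.
At p = 36: qd = 125 - 3·36 = 17 and qs = 4·36 - 134 = 10.
Shortage = qd - qs = 17 - 10 = 7.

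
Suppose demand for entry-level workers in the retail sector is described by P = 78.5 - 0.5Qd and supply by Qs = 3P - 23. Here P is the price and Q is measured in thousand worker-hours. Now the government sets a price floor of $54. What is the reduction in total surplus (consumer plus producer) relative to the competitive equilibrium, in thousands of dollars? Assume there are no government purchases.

Rearranging demand gives Qd = 157 - 2P. In a free market, 157 - 2P = 3P - 23 gives the equilibrium P* = 36, Q* = 85.
Since 54 > 36, the floor is binding.
At P = 54: Qd = 157 - 2·54 = 49 and Qs = 3·54 - 23 = 139.
Quantity traded falls to 49. At Q = 49 the demand price is (157 - 49)/2 = 54 and the supply price is (23 + 49)/3 = 24.
Deadweight loss = ½ · (54 - 24) · (85 - 49) = ½ · 30 · 36 = 540.

540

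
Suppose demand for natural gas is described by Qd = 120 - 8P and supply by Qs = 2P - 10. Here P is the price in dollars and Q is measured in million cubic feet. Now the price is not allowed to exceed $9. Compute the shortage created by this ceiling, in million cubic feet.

40

Setting quantity demanded equal to quantity supplied, 120 - 8P = 2P - 10, gives P* = 13 and Q* = 16.
Because the ceiling (9) lies below the market-clearing price, it is binding.
At P = 9: Qd = 120 - 8·9 = 48 and Qs = 2·9 - 10 = 8.
Shortage = Qd - Qs = 48 - 8 = 40.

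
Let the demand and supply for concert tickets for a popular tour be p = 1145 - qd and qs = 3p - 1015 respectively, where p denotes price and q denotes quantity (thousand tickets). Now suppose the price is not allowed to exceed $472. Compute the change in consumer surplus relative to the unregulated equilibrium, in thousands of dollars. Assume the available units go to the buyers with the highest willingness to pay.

6460

Rearranging demand gives qd = 1145 - p. In a free market, 1145 - p = 3p - 1015 gives the equilibrium p* = 540, q* = 605.
Because the ceiling (472) lies below the market-clearing price, it is binding.
At p = 472: qd = 1145 - 472 = 673 and qs = 3·472 - 1015 = 401.
Consumer surplus without the control is ½ · (1145 - 540) · 605 = 183012.5.
With the ceiling, 401 units are sold at 472 (assume they go to the highest-value buyers). The demand price at q = 401 is 744, so CS = ½ · [(1145 - 472) + (744 - 472)] · 401 = 189472.5.
Change in consumer surplus = 189472.5 - 183012.5 = 6460.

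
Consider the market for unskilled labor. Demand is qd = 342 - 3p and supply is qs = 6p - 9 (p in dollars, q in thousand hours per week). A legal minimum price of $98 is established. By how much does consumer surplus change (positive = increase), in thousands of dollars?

-8053.5

Setting quantity demanded equal to quantity supplied, 342 - 3p = 6p - 9, gives p* = 39 and q* = 225.
Since 98 > 39, the floor is binding.
At p = 98: qd = 342 - 3·98 = 48 and qs = 6·98 - 9 = 579.
Consumer surplus without the control is ½ · (114 - 39) · 225 = 8437.5.
With the floor, consumers buy 48 units at 98, so CS = ½ · (114 - 98) · 48 = 384.
Change in consumer surplus = 384 - 8437.5 = -8053.5.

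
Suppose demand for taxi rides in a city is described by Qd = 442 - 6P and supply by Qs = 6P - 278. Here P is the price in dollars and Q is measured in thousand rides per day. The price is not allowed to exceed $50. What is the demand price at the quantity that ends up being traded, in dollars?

In a free market, 442 - 6P = 6P - 278 gives the equilibrium P* = 60, Q* = 82.
The ceiling of 50 is below the equilibrium price 60, so it binds.
At P = 50: Qd = 442 - 6·50 = 142 and Qs = 6·50 - 278 = 22.
Only 22 units reach the market. On the demand curve, the marginal buyer's willingness to pay at Q = 22 is (442 - 22)/6 = 70.

70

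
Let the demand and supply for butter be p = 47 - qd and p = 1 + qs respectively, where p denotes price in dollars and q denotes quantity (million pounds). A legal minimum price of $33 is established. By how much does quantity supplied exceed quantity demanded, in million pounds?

18

Rearranging demand gives qd = 47 - p; rearranging supply gives qs = p - 1. Equilibrium: 47 - p = p - 1, so 48 = 2p and p* = 24, q* = 23.
Because the floor (33) lies above the market-clearing price, it is binding.
At p = 33: qd = 47 - 33 = 14 and qs = 33 - 1 = 32.
Surplus = qs - qd = 32 - 14 = 18.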